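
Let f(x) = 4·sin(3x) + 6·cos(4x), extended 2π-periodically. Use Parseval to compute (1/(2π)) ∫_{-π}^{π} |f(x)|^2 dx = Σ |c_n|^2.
Σ |c_n|^2 = 26

Expand |f|^2 and use orthogonality of {sin(nx), cos(mx)} on [-π, π]:
  ∫_{-π}^{π} sin(nx)^2 dx = π, ∫ cos(mx)^2 dx = π, and cross terms integrate to 0.
So ∫_{-π}^{π} f(x)^2 dx = 4^2 · π + 6^2 · π = (16 + 36)π.
Divide by 2π: (16 + 36)/2 = 26.
By Parseval, this equals Σ |c_n|^2.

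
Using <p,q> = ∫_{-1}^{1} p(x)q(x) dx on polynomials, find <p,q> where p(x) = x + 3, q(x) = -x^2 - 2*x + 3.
<p,q> = 44/3

Expand the product: p(x)·q(x) = -x^3 - 5*x^2 - 3*x + 9.
∫_{-1}^{1} of each monomial x^k gives [2/(k+1) if k even, 0 if k odd]. Integrating term-by-term (or equivalently evaluating the antiderivative F(x) = -x^4/4 - 5*x^3/3 - 3*x^2/2 + 9*x at the endpoints):
  F(1) − F(−1) = 67/12 − (-109/12) = 44/3.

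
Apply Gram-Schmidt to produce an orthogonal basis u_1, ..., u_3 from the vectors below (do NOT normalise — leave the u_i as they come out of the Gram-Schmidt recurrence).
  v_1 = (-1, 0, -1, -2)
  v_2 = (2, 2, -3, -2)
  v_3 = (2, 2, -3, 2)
Orthogonal basis:
  u_1 = (-1, 0, -1, -2)
  u_2 = (17/6, 2, -13/6, -1/3)
  u_3 = (-112/101, 16/101, -152/101, 132/101)

Apply the Gram-Schmidt recurrence
  u_1 = v_1
  u_i = v_i − Σ_{j<i} ((v_i · u_j) / (u_j · u_j)) · u_j.

Step by step this gives:
  u_1 = (-1, 0, -1, -2)
  u_2 = (17/6, 2, -13/6, -1/3)
  u_3 = (-112/101, 16/101, -152/101, 132/101)

Orthogonality check:
  u_2 · u_1 = 0 (should be 0)
  u_3 · u_1 = 0 (should be 0)
  u_3 · u_2 = 0 (should be 0)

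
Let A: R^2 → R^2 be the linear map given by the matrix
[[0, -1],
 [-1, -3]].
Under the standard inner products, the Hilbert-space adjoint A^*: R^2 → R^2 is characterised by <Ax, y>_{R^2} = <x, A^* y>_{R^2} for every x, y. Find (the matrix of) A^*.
A^* = A^T =
[[0, -1],
 [-1, -3]]

For real matrices with standard dot products, the defining identity <Ax, y> = <x, A^* y> gives (Ax)^T y = x^T (A^*) y, i.e. x^T A^T y = x^T (A^*) y. Since this holds for all x, y, we must have A^* = A^T. Therefore
A^* =
[[0, -1],
 [-1, -3]].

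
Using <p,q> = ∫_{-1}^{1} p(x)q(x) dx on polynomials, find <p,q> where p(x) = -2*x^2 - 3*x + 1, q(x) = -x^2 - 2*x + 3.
<p,q> = 92/15

Expand the product: p(x)·q(x) = 2*x^4 + 7*x^3 - x^2 - 11*x + 3.
∫_{-1}^{1} of each monomial x^k gives [2/(k+1) if k even, 0 if k odd]. Integrating term-by-term (or equivalently evaluating the antiderivative F(x) = 2*x^5/5 + 7*x^4/4 - x^3/3 - 11*x^2/2 + 3*x at the endpoints):
  F(1) − F(−1) = -41/60 − (-409/60) = 92/15.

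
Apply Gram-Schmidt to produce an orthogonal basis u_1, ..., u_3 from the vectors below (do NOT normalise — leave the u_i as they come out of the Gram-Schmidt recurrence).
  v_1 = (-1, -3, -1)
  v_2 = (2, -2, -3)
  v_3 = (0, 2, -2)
Orthogonal basis:
  u_1 = (-1, -3, -1)
  u_2 = (29/11, -1/11, -26/11)
  u_3 = (-91/69, 65/69, -104/69)

Apply the Gram-Schmidt recurrence
  u_1 = v_1
  u_i = v_i − Σ_{j<i} ((v_i · u_j) / (u_j · u_j)) · u_j.

Step by step this gives:
  u_1 = (-1, -3, -1)
  u_2 = (29/11, -1/11, -26/11)
  u_3 = (-91/69, 65/69, -104/69)

Orthogonality check:
  u_2 · u_1 = 0 (should be 0)
  u_3 · u_1 = 0 (should be 0)
  u_3 · u_2 = 0 (should be 0)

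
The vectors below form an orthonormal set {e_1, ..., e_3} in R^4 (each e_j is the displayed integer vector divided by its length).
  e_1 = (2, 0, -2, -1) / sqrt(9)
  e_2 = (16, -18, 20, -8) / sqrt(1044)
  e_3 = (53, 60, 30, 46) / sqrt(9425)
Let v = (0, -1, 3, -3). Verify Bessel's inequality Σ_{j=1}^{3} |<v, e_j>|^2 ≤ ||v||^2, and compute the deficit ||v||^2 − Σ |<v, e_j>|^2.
Σ |<v, e_j>|^2 = 3966/325; ||v||^2 = 19; deficit = 2209/325

Write each e_j = u_j / sqrt(<u_j, u_j>) where u_j is the displayed integer vector. Then <v, e_j> = <v, u_j> / sqrt(<u_j, u_j>), so |<v, e_j>|^2 = <v, u_j>^2 / <u_j, u_j>.
Coefficients: <v, e_1> = -3/sqrt(9), <v, e_2> = 102/sqrt(1044), <v, e_3> = -108/sqrt(9425).
Square and sum: Σ |<v, e_j>|^2 = 3966/325.
Compute ||v||^2 = v·v = 19.
Deficit = 19 − 3966/325 = 2209/325 ≥ 0, confirming Bessel's inequality. (The deficit equals ||v − Σ <v,e_j> e_j||^2, the squared distance from v to span{e_j}.)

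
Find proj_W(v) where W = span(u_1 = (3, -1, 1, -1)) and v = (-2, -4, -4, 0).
proj_W(v) = (-3/2, 1/2, -1/2, 1/2)

Set up U = [u_1 | ... | u_1] ∈ R^(4×1). The projector onto W = col(U) is P = U (U^T U)^(-1) U^T.
Compute U^T U =
  [12],
and U^T v = (-6).
Solve U^T U · c = U^T v for the coefficients: c = (-1/2). The projection is proj_W(v) = U c.
Check: (v - proj_W(v)) · u_1 = 0  (should be 0).
Result: proj_W(v) = (-3/2, 1/2, -1/2, 1/2).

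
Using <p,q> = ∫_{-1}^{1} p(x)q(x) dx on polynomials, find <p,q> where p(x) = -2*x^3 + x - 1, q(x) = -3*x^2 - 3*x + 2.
<p,q> = -8/5

Expand the product: p(x)·q(x) = 6*x^5 + 6*x^4 - 7*x^3 + 5*x - 2.
∫_{-1}^{1} of each monomial x^k gives [2/(k+1) if k even, 0 if k odd]. Integrating term-by-term (or equivalently evaluating the antiderivative F(x) = x^6 + 6*x^5/5 - 7*x^4/4 + 5*x^2/2 - 2*x at the endpoints):
  F(1) − F(−1) = 19/20 − (51/20) = -8/5.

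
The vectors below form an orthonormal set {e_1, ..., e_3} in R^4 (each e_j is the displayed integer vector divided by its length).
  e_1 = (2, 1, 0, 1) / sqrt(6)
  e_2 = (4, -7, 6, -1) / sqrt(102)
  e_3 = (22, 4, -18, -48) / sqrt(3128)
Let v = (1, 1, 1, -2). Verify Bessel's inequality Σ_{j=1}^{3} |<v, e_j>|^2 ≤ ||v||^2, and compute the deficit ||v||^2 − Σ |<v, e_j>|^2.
Σ |<v, e_j>|^2 = 89/23; ||v||^2 = 7; deficit = 72/23

Write each e_j = u_j / sqrt(<u_j, u_j>) where u_j is the displayed integer vector. Then <v, e_j> = <v, u_j> / sqrt(<u_j, u_j>), so |<v, e_j>|^2 = <v, u_j>^2 / <u_j, u_j>.
Coefficients: <v, e_1> = 1/sqrt(6), <v, e_2> = 5/sqrt(102), <v, e_3> = 104/sqrt(3128).
Square and sum: Σ |<v, e_j>|^2 = 89/23.
Compute ||v||^2 = v·v = 7.
Deficit = 7 − 89/23 = 72/23 ≥ 0, confirming Bessel's inequality. (The deficit equals ||v − Σ <v,e_j> e_j||^2, the squared distance from v to span{e_j}.)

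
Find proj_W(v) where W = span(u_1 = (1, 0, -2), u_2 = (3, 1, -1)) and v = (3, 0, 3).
proj_W(v) = (12/5, 3/2, 27/10)

Set up U = [u_1 | ... | u_2] ∈ R^(3×2). The projector onto W = col(U) is P = U (U^T U)^(-1) U^T.
Compute U^T U =
  [5, 5]
  [5, 11],
and U^T v = (-3, 6).
Solve U^T U · c = U^T v for the coefficients: c = (-21/10, 3/2). The projection is proj_W(v) = U c.
Check: (v - proj_W(v)) · u_1 = 0  (should be 0).
Check: (v - proj_W(v)) · u_2 = 0  (should be 0).
Result: proj_W(v) = (12/5, 3/2, 27/10).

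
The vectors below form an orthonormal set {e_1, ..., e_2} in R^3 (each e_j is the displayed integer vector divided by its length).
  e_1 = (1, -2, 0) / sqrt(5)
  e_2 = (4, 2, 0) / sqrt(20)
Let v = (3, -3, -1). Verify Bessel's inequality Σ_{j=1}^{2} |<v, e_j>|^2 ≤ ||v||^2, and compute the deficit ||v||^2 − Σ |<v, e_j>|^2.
Σ |<v, e_j>|^2 = 18; ||v||^2 = 19; deficit = 1

Write each e_j = u_j / sqrt(<u_j, u_j>) where u_j is the displayed integer vector. Then <v, e_j> = <v, u_j> / sqrt(<u_j, u_j>), so |<v, e_j>|^2 = <v, u_j>^2 / <u_j, u_j>.
Coefficients: <v, e_1> = 9/sqrt(5), <v, e_2> = 6/sqrt(20).
Square and sum: Σ |<v, e_j>|^2 = 18.
Compute ||v||^2 = v·v = 19.
Deficit = 19 − 18 = 1 ≥ 0, confirming Bessel's inequality. (The deficit equals ||v − Σ <v,e_j> e_j||^2, the squared distance from v to span{e_j}.)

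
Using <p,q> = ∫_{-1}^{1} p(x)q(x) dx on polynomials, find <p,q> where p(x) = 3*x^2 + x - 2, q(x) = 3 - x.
<p,q> = -20/3

Expand the product: p(x)·q(x) = -3*x^3 + 8*x^2 + 5*x - 6.
∫_{-1}^{1} of each monomial x^k gives [2/(k+1) if k even, 0 if k odd]. Integrating term-by-term (or equivalently evaluating the antiderivative F(x) = -3*x^4/4 + 8*x^3/3 + 5*x^2/2 - 6*x at the endpoints):
  F(1) − F(−1) = -19/12 − (61/12) = -20/3.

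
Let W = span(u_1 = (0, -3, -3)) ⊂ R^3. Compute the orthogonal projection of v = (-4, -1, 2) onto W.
proj_W(v) = (0, 1/2, 1/2)

Set up U = [u_1 | ... | u_1] ∈ R^(3×1). The projector onto W = col(U) is P = U (U^T U)^(-1) U^T.
Compute U^T U =
  [18],
and U^T v = (-3).
Solve U^T U · c = U^T v for the coefficients: c = (-1/6). The projection is proj_W(v) = U c.
Check: (v - proj_W(v)) · u_1 = 0  (should be 0).
Result: proj_W(v) = (0, 1/2, 1/2).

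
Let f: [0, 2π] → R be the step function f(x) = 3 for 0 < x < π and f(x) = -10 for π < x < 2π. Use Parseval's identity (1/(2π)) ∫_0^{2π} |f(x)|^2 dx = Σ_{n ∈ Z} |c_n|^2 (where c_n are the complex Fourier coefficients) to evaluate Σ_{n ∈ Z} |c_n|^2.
Σ |c_n|^2 = 109/2

Parseval equates the L^2 energy of f (normalised by 1/(2π)) with the ℓ^2 sum of its Fourier coefficients: (1/(2π)) ∫_0^{2π} |f|^2 = Σ |c_n|^2.
Compute the left side: (1/(2π)) [∫_0^π 3^2 dx + ∫_π^{2π} (-10)^2 dx] = (1/(2π)) · (9π + 100π) = (9 + 100)/2 = 109/2.
So Σ_{n ∈ Z} |c_n|^2 = 109/2.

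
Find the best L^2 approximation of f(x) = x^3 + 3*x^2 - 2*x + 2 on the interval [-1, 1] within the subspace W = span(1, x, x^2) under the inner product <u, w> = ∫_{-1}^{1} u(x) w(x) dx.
g(x) = 3*x^2 - 7*x/5 + 2

The best approximation g ∈ W is the orthogonal projection of f onto W. Writing g = a_0 + a_1 x + a_2 x^2, the coefficients solve the normal equations G · a = b where
  G_{ij} = <φ_i, φ_j> and b_i = <f, φ_i>, with φ_0 = 1, φ_1 = x, φ_2 = x^2.
G =
  [2, 0, 2/3]
  [0, 2/3, 0]
  [2/3, 0, 2/5],
b = (6, -14/15, 38/15).
Solving gives a_0 = 2, a_1 = -7/5, a_2 = 3, so
  g(x) = 3*x^2 - 7*x/5 + 2.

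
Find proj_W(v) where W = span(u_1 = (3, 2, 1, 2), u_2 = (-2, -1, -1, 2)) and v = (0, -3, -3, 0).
proj_W(v) = (-306/155, -183/155, -123/155, 6/155)

Set up U = [u_1 | ... | u_2] ∈ R^(4×2). The projector onto W = col(U) is P = U (U^T U)^(-1) U^T.
Compute U^T U =
  [18, -5]
  [-5, 10],
and U^T v = (-9, 6).
Solve U^T U · c = U^T v for the coefficients: c = (-12/31, 63/155). The projection is proj_W(v) = U c.
Check: (v - proj_W(v)) · u_1 = 0  (should be 0).
Check: (v - proj_W(v)) · u_2 = 0  (should be 0).
Result: proj_W(v) = (-306/155, -183/155, -123/155, 6/155).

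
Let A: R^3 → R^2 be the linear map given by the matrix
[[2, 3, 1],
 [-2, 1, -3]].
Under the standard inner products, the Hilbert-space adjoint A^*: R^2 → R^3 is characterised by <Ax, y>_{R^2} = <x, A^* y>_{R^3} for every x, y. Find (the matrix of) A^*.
A^* = A^T =
[[2, -2],
 [3, 1],
 [1, -3]]

For real matrices with standard dot products, the defining identity <Ax, y> = <x, A^* y> gives (Ax)^T y = x^T (A^*) y, i.e. x^T A^T y = x^T (A^*) y. Since this holds for all x, y, we must have A^* = A^T. Therefore
A^* =
[[2, -2],
 [3, 1],
 [1, -3]].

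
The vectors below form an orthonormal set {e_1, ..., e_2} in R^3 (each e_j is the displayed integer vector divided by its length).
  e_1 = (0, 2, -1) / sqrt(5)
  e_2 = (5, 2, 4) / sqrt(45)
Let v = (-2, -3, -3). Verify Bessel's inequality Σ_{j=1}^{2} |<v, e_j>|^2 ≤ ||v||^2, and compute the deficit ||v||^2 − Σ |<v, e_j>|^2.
Σ |<v, e_j>|^2 = 173/9; ||v||^2 = 22; deficit = 25/9

Write each e_j = u_j / sqrt(<u_j, u_j>) where u_j is the displayed integer vector. Then <v, e_j> = <v, u_j> / sqrt(<u_j, u_j>), so |<v, e_j>|^2 = <v, u_j>^2 / <u_j, u_j>.
Coefficients: <v, e_1> = -3/sqrt(5), <v, e_2> = -28/sqrt(45).
Square and sum: Σ |<v, e_j>|^2 = 173/9.
Compute ||v||^2 = v·v = 22.
Deficit = 22 − 173/9 = 25/9 ≥ 0, confirming Bessel's inequality. (The deficit equals ||v − Σ <v,e_j> e_j||^2, the squared distance from v to span{e_j}.)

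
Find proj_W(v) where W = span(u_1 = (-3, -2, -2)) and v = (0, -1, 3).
proj_W(v) = (12/17, 8/17, 8/17)

Set up U = [u_1 | ... | u_1] ∈ R^(3×1). The projector onto W = col(U) is P = U (U^T U)^(-1) U^T.
Compute U^T U =
  [17],
and U^T v = (-4).
Solve U^T U · c = U^T v for the coefficients: c = (-4/17). The projection is proj_W(v) = U c.
Check: (v - proj_W(v)) · u_1 = 0  (should be 0).
Result: proj_W(v) = (12/17, 8/17, 8/17).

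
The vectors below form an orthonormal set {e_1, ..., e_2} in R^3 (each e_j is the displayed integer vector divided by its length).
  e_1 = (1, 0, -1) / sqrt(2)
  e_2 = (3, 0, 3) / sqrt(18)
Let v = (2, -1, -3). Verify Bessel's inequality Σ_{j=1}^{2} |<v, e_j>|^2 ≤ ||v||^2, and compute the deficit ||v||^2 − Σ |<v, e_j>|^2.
Σ |<v, e_j>|^2 = 13; ||v||^2 = 14; deficit = 1

Write each e_j = u_j / sqrt(<u_j, u_j>) where u_j is the displayed integer vector. Then <v, e_j> = <v, u_j> / sqrt(<u_j, u_j>), so |<v, e_j>|^2 = <v, u_j>^2 / <u_j, u_j>.
Coefficients: <v, e_1> = 5/sqrt(2), <v, e_2> = -3/sqrt(18).
Square and sum: Σ |<v, e_j>|^2 = 13.
Compute ||v||^2 = v·v = 14.
Deficit = 14 − 13 = 1 ≥ 0, confirming Bessel's inequality. (The deficit equals ||v − Σ <v,e_j> e_j||^2, the squared distance from v to span{e_j}.)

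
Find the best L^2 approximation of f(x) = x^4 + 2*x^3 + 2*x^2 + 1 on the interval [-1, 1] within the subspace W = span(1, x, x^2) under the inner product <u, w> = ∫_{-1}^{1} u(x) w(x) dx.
g(x) = 20*x^2/7 + 6*x/5 + 32/35

The best approximation g ∈ W is the orthogonal projection of f onto W. Writing g = a_0 + a_1 x + a_2 x^2, the coefficients solve the normal equations G · a = b where
  G_{ij} = <φ_i, φ_j> and b_i = <f, φ_i>, with φ_0 = 1, φ_1 = x, φ_2 = x^2.
G =
  [2, 0, 2/3]
  [0, 2/3, 0]
  [2/3, 0, 2/5],
b = (56/15, 4/5, 184/105).
Solving gives a_0 = 32/35, a_1 = 6/5, a_2 = 20/7, so
  g(x) = 20*x^2/7 + 6*x/5 + 32/35.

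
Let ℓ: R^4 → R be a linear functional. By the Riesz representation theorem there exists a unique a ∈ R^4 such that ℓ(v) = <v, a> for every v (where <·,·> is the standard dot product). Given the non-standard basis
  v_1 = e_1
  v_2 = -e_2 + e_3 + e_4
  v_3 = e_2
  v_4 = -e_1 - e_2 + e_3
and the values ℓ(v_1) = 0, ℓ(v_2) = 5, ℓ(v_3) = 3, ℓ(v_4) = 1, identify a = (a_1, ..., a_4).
a = (0, 3, 4, 4)

Write a = (a_1, ..., a_4) in the standard basis. For each basis vector v_i, ℓ(v_i) = <v_i, a> is a linear equation in the a_j's. Collect the n equations into a matrix system V a = ℓ, where row i of V is v_i (expressed in the standard basis). Since V is invertible (lower-triangular with 1s on the diagonal, up to permutation), solve by back-substitution:
  V =
[[1, 0, 0, 0],
 [0, -1, 1, 1],
 [0, 1, 0, 0],
 [-1, -1, 1, 0]]
  V a = (0, 5, 3, 1)
Solving gives a = (0, 3, 4, 4).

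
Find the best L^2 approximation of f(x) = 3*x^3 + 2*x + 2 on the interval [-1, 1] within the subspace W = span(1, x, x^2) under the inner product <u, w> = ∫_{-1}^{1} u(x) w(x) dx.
g(x) = 19*x/5 + 2

The best approximation g ∈ W is the orthogonal projection of f onto W. Writing g = a_0 + a_1 x + a_2 x^2, the coefficients solve the normal equations G · a = b where
  G_{ij} = <φ_i, φ_j> and b_i = <f, φ_i>, with φ_0 = 1, φ_1 = x, φ_2 = x^2.
G =
  [2, 0, 2/3]
  [0, 2/3, 0]
  [2/3, 0, 2/5],
b = (4, 38/15, 4/3).
Solving gives a_0 = 2, a_1 = 19/5, a_2 = 0, so
  g(x) = 19*x/5 + 2.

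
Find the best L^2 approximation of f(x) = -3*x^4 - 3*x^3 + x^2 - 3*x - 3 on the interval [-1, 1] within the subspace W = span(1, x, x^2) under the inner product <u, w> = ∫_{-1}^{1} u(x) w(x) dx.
g(x) = -11*x^2/7 - 24*x/5 - 96/35

The best approximation g ∈ W is the orthogonal projection of f onto W. Writing g = a_0 + a_1 x + a_2 x^2, the coefficients solve the normal equations G · a = b where
  G_{ij} = <φ_i, φ_j> and b_i = <f, φ_i>, with φ_0 = 1, φ_1 = x, φ_2 = x^2.
G =
  [2, 0, 2/3]
  [0, 2/3, 0]
  [2/3, 0, 2/5],
b = (-98/15, -16/5, -86/35).
Solving gives a_0 = -96/35, a_1 = -24/5, a_2 = -11/7, so
  g(x) = -11*x^2/7 - 24*x/5 - 96/35.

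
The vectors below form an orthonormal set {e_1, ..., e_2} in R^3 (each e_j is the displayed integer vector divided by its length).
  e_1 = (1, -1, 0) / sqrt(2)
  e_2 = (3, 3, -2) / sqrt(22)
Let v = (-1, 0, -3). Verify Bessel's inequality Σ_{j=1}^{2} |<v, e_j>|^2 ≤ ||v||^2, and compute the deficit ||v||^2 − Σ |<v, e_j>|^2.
Σ |<v, e_j>|^2 = 10/11; ||v||^2 = 10; deficit = 100/11

Write each e_j = u_j / sqrt(<u_j, u_j>) where u_j is the displayed integer vector. Then <v, e_j> = <v, u_j> / sqrt(<u_j, u_j>), so |<v, e_j>|^2 = <v, u_j>^2 / <u_j, u_j>.
Coefficients: <v, e_1> = -1/sqrt(2), <v, e_2> = 3/sqrt(22).
Square and sum: Σ |<v, e_j>|^2 = 10/11.
Compute ||v||^2 = v·v = 10.
Deficit = 10 − 10/11 = 100/11 ≥ 0, confirming Bessel's inequality. (The deficit equals ||v − Σ <v,e_j> e_j||^2, the squared distance from v to span{e_j}.)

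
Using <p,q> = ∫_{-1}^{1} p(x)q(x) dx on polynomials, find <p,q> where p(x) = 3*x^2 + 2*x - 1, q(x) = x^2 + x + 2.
<p,q> = 28/15

Expand the product: p(x)·q(x) = 3*x^4 + 5*x^3 + 7*x^2 + 3*x - 2.
∫_{-1}^{1} of each monomial x^k gives [2/(k+1) if k even, 0 if k odd]. Integrating term-by-term (or equivalently evaluating the antiderivative F(x) = 3*x^5/5 + 5*x^4/4 + 7*x^3/3 + 3*x^2/2 - 2*x at the endpoints):
  F(1) − F(−1) = 221/60 − (109/60) = 28/15.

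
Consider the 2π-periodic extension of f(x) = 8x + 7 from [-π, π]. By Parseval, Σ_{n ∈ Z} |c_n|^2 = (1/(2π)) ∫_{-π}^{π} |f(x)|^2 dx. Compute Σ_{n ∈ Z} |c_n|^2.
Σ |c_n|^2 = 64π^2/3 + 49

Expand and integrate term by term over [-π, π]:
  ∫ (8x)^2 dx = 64·(2π^3/3); ∫ 2·8·(7)·x dx = 0 (odd integrand); ∫ 7^2 dx = 49·2π.
So (1/(2π)) ∫_{-π}^{π} (8x + 7)^2 dx = 64π^2/3 + 49 = 64π^2/3 + 49.
Parseval ⇒ Σ |c_n|^2 = 64π^2/3 + 49.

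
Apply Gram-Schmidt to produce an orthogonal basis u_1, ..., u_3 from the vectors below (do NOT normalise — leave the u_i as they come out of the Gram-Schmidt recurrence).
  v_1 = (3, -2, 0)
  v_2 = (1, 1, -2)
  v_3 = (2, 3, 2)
Orthogonal basis:
  u_1 = (3, -2, 0)
  u_2 = (10/13, 15/13, -2)
  u_3 = (144/77, 216/77, 180/77)

Apply the Gram-Schmidt recurrence
  u_1 = v_1
  u_i = v_i − Σ_{j<i} ((v_i · u_j) / (u_j · u_j)) · u_j.

Step by step this gives:
  u_1 = (3, -2, 0)
  u_2 = (10/13, 15/13, -2)
  u_3 = (144/77, 216/77, 180/77)

Orthogonality check:
  u_2 · u_1 = 0 (should be 0)
  u_3 · u_1 = 0 (should be 0)
  u_3 · u_2 = 0 (should be 0)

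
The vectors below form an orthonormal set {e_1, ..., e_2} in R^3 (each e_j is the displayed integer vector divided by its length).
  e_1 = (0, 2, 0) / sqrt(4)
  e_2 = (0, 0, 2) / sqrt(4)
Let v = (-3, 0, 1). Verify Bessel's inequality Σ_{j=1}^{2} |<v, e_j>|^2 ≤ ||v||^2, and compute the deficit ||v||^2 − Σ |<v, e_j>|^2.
Σ |<v, e_j>|^2 = 1; ||v||^2 = 10; deficit = 9

Write each e_j = u_j / sqrt(<u_j, u_j>) where u_j is the displayed integer vector. Then <v, e_j> = <v, u_j> / sqrt(<u_j, u_j>), so |<v, e_j>|^2 = <v, u_j>^2 / <u_j, u_j>.
Coefficients: <v, e_1> = 0/sqrt(4), <v, e_2> = 2/sqrt(4).
Square and sum: Σ |<v, e_j>|^2 = 1.
Compute ||v||^2 = v·v = 10.
Deficit = 10 − 1 = 9 ≥ 0, confirming Bessel's inequality. (The deficit equals ||v − Σ <v,e_j> e_j||^2, the squared distance from v to span{e_j}.)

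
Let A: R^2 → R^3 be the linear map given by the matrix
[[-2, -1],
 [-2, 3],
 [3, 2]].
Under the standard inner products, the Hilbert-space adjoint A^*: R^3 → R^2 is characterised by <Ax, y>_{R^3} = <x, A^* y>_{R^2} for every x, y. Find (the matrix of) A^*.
A^* = A^T =
[[-2, -2, 3],
 [-1, 3, 2]]

For real matrices with standard dot products, the defining identity <Ax, y> = <x, A^* y> gives (Ax)^T y = x^T (A^*) y, i.e. x^T A^T y = x^T (A^*) y. Since this holds for all x, y, we must have A^* = A^T. Therefore
A^* =
[[-2, -2, 3],
 [-1, 3, 2]].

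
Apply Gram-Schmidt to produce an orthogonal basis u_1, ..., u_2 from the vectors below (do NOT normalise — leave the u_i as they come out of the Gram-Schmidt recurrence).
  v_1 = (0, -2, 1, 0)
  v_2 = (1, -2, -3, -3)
Orthogonal basis:
  u_1 = (0, -2, 1, 0)
  u_2 = (1, -8/5, -16/5, -3)

Apply the Gram-Schmidt recurrence
  u_1 = v_1
  u_i = v_i − Σ_{j<i} ((v_i · u_j) / (u_j · u_j)) · u_j.

Step by step this gives:
  u_1 = (0, -2, 1, 0)
  u_2 = (1, -8/5, -16/5, -3)

Orthogonality check:
  u_2 · u_1 = 0 (should be 0)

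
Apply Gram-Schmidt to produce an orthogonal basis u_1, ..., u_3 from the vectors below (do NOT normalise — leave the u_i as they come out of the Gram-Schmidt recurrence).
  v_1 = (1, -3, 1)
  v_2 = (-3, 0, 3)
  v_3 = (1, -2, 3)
Orthogonal basis:
  u_1 = (1, -3, 1)
  u_2 = (-3, 0, 3)
  u_3 = (12/11, 8/11, 12/11)

Apply the Gram-Schmidt recurrence
  u_1 = v_1
  u_i = v_i − Σ_{j<i} ((v_i · u_j) / (u_j · u_j)) · u_j.

Step by step this gives:
  u_1 = (1, -3, 1)
  u_2 = (-3, 0, 3)
  u_3 = (12/11, 8/11, 12/11)

Orthogonality check:
  u_2 · u_1 = 0 (should be 0)
  u_3 · u_1 = 0 (should be 0)
  u_3 · u_2 = 0 (should be 0)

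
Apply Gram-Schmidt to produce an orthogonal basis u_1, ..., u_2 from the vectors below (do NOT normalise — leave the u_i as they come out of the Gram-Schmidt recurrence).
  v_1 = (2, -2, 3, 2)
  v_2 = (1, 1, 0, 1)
Orthogonal basis:
  u_1 = (2, -2, 3, 2)
  u_2 = (17/21, 25/21, -2/7, 17/21)

Apply the Gram-Schmidt recurrence
  u_1 = v_1
  u_i = v_i − Σ_{j<i} ((v_i · u_j) / (u_j · u_j)) · u_j.

Step by step this gives:
  u_1 = (2, -2, 3, 2)
  u_2 = (17/21, 25/21, -2/7, 17/21)

Orthogonality check:
  u_2 · u_1 = 0 (should be 0)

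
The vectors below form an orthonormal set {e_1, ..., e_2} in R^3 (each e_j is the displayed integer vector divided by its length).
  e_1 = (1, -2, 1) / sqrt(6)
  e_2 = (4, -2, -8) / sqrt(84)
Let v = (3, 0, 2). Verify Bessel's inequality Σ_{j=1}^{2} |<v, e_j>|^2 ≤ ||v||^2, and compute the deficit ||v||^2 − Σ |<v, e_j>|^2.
Σ |<v, e_j>|^2 = 61/14; ||v||^2 = 13; deficit = 121/14

Write each e_j = u_j / sqrt(<u_j, u_j>) where u_j is the displayed integer vector. Then <v, e_j> = <v, u_j> / sqrt(<u_j, u_j>), so |<v, e_j>|^2 = <v, u_j>^2 / <u_j, u_j>.
Coefficients: <v, e_1> = 5/sqrt(6), <v, e_2> = -4/sqrt(84).
Square and sum: Σ |<v, e_j>|^2 = 61/14.
Compute ||v||^2 = v·v = 13.
Deficit = 13 − 61/14 = 121/14 ≥ 0, confirming Bessel's inequality. (The deficit equals ||v − Σ <v,e_j> e_j||^2, the squared distance from v to span{e_j}.)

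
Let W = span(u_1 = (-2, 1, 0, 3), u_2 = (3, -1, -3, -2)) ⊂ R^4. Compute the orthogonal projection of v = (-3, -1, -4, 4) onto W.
proj_W(v) = (-61/51, 58/51, -55/17, 229/51)

Set up U = [u_1 | ... | u_2] ∈ R^(4×2). The projector onto W = col(U) is P = U (U^T U)^(-1) U^T.
Compute U^T U =
  [14, -13]
  [-13, 23],
and U^T v = (17, -4).
Solve U^T U · c = U^T v for the coefficients: c = (113/51, 55/51). The projection is proj_W(v) = U c.
Check: (v - proj_W(v)) · u_1 = 0  (should be 0).
Check: (v - proj_W(v)) · u_2 = 0  (should be 0).
Result: proj_W(v) = (-61/51, 58/51, -55/17, 229/51).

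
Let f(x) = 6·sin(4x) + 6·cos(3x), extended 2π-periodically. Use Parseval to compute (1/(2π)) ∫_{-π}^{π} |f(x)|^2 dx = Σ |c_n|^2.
Σ |c_n|^2 = 36

Expand |f|^2 and use orthogonality of {sin(nx), cos(mx)} on [-π, π]:
  ∫_{-π}^{π} sin(nx)^2 dx = π, ∫ cos(mx)^2 dx = π, and cross terms integrate to 0.
So ∫_{-π}^{π} f(x)^2 dx = 6^2 · π + 6^2 · π = (36 + 36)π.
Divide by 2π: (36 + 36)/2 = 36.
By Parseval, this equals Σ |c_n|^2.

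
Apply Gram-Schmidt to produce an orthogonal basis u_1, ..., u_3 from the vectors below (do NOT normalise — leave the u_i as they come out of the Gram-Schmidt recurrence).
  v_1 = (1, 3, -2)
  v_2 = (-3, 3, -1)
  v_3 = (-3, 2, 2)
Orthogonal basis:
  u_1 = (1, 3, -2)
  u_2 = (-25/7, 9/7, 1/7)
  u_3 = (87/202, 203/202, 174/101)

Apply the Gram-Schmidt recurrence
  u_1 = v_1
  u_i = v_i − Σ_{j<i} ((v_i · u_j) / (u_j · u_j)) · u_j.

Step by step this gives:
  u_1 = (1, 3, -2)
  u_2 = (-25/7, 9/7, 1/7)
  u_3 = (87/202, 203/202, 174/101)

Orthogonality check:
  u_2 · u_1 = 0 (should be 0)
  u_3 · u_1 = 0 (should be 0)
  u_3 · u_2 = 0 (should be 0)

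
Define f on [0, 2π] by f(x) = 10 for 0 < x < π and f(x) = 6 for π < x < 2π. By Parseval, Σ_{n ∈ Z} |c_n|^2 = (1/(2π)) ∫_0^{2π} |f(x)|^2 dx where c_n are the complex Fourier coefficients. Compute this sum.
Σ |c_n|^2 = 68

Parseval equates the L^2 energy of f (normalised by 1/(2π)) with the ℓ^2 sum of its Fourier coefficients: (1/(2π)) ∫_0^{2π} |f|^2 = Σ |c_n|^2.
Compute the left side: (1/(2π)) [∫_0^π 10^2 dx + ∫_π^{2π} 6^2 dx] = (1/(2π)) · (100π + 36π) = (100 + 36)/2 = 68.
So Σ_{n ∈ Z} |c_n|^2 = 68.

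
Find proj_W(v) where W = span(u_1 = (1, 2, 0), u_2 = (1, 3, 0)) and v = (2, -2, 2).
proj_W(v) = (2, -2, 0)

Set up U = [u_1 | ... | u_2] ∈ R^(3×2). The projector onto W = col(U) is P = U (U^T U)^(-1) U^T.
Compute U^T U =
  [5, 7]
  [7, 10],
and U^T v = (-2, -4).
Solve U^T U · c = U^T v for the coefficients: c = (8, -6). The projection is proj_W(v) = U c.
Check: (v - proj_W(v)) · u_1 = 0  (should be 0).
Check: (v - proj_W(v)) · u_2 = 0  (should be 0).
Result: proj_W(v) = (2, -2, 0).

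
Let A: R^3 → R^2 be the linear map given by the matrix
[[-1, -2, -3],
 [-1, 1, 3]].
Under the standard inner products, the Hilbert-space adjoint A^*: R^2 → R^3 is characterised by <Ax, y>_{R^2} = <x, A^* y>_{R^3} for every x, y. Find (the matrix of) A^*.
A^* = A^T =
[[-1, -1],
 [-2, 1],
 [-3, 3]]

For real matrices with standard dot products, the defining identity <Ax, y> = <x, A^* y> gives (Ax)^T y = x^T (A^*) y, i.e. x^T A^T y = x^T (A^*) y. Since this holds for all x, y, we must have A^* = A^T. Therefore
A^* =
[[-1, -1],
 [-2, 1],
 [-3, 3]].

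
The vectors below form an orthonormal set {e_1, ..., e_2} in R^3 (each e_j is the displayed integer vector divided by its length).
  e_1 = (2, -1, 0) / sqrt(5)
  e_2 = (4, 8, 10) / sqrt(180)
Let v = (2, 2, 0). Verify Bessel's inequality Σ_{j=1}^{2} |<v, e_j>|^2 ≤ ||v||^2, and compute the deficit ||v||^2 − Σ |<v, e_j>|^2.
Σ |<v, e_j>|^2 = 4; ||v||^2 = 8; deficit = 4

Write each e_j = u_j / sqrt(<u_j, u_j>) where u_j is the displayed integer vector. Then <v, e_j> = <v, u_j> / sqrt(<u_j, u_j>), so |<v, e_j>|^2 = <v, u_j>^2 / <u_j, u_j>.
Coefficients: <v, e_1> = 2/sqrt(5), <v, e_2> = 24/sqrt(180).
Square and sum: Σ |<v, e_j>|^2 = 4.
Compute ||v||^2 = v·v = 8.
Deficit = 8 − 4 = 4 ≥ 0, confirming Bessel's inequality. (The deficit equals ||v − Σ <v,e_j> e_j||^2, the squared distance from v to span{e_j}.)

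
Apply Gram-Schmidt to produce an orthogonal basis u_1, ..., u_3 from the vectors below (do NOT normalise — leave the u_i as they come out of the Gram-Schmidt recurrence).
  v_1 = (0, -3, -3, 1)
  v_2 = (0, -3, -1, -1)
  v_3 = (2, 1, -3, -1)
Orthogonal basis:
  u_1 = (0, -3, -3, 1)
  u_2 = (0, -24/19, 14/19, -30/19)
  u_3 = (2, 14/11, -21/11, -21/11)

Apply the Gram-Schmidt recurrence
  u_1 = v_1
  u_i = v_i − Σ_{j<i} ((v_i · u_j) / (u_j · u_j)) · u_j.

Step by step this gives:
  u_1 = (0, -3, -3, 1)
  u_2 = (0, -24/19, 14/19, -30/19)
  u_3 = (2, 14/11, -21/11, -21/11)

Orthogonality check:
  u_2 · u_1 = 0 (should be 0)
  u_3 · u_1 = 0 (should be 0)
  u_3 · u_2 = 0 (should be 0)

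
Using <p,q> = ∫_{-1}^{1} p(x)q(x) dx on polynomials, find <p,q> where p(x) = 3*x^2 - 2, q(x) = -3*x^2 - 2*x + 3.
<p,q> = -28/5

Expand the product: p(x)·q(x) = -9*x^4 - 6*x^3 + 15*x^2 + 4*x - 6.
∫_{-1}^{1} of each monomial x^k gives [2/(k+1) if k even, 0 if k odd]. Integrating term-by-term (or equivalently evaluating the antiderivative F(x) = -9*x^5/5 - 3*x^4/2 + 5*x^3 + 2*x^2 - 6*x at the endpoints):
  F(1) − F(−1) = -23/10 − (33/10) = -28/5.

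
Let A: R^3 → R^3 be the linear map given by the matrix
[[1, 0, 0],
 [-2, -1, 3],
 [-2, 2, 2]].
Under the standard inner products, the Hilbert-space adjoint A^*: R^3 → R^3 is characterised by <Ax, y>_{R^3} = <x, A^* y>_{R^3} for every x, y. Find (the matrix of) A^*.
A^* = A^T =
[[1, -2, -2],
 [0, -1, 2],
 [0, 3, 2]]

For real matrices with standard dot products, the defining identity <Ax, y> = <x, A^* y> gives (Ax)^T y = x^T (A^*) y, i.e. x^T A^T y = x^T (A^*) y. Since this holds for all x, y, we must have A^* = A^T. Therefore
A^* =
[[1, -2, -2],
 [0, -1, 2],
 [0, 3, 2]].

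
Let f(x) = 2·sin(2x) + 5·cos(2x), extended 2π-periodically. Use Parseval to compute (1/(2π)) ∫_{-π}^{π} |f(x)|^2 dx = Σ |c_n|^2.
Σ |c_n|^2 = 29/2

Expand |f|^2 and use orthogonality of {sin(nx), cos(mx)} on [-π, π]:
  ∫_{-π}^{π} sin(nx)^2 dx = π, ∫ cos(mx)^2 dx = π, and cross terms integrate to 0.
So ∫_{-π}^{π} f(x)^2 dx = 2^2 · π + 5^2 · π = (4 + 25)π.
Divide by 2π: (4 + 25)/2 = 29/2.
By Parseval, this equals Σ |c_n|^2.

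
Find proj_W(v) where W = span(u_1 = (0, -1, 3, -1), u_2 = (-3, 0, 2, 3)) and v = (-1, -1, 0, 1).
proj_W(v) = (-198/233, 18/233, 78/233, 216/233)

Set up U = [u_1 | ... | u_2] ∈ R^(4×2). The projector onto W = col(U) is P = U (U^T U)^(-1) U^T.
Compute U^T U =
  [11, 3]
  [3, 22],
and U^T v = (0, 6).
Solve U^T U · c = U^T v for the coefficients: c = (-18/233, 66/233). The projection is proj_W(v) = U c.
Check: (v - proj_W(v)) · u_1 = 0  (should be 0).
Check: (v - proj_W(v)) · u_2 = 0  (should be 0).
Result: proj_W(v) = (-198/233, 18/233, 78/233, 216/233).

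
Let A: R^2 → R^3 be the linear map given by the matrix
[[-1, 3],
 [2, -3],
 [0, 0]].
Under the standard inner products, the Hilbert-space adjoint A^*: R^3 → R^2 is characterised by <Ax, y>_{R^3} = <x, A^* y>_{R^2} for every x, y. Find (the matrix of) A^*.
A^* = A^T =
[[-1, 2, 0],
 [3, -3, 0]]

For real matrices with standard dot products, the defining identity <Ax, y> = <x, A^* y> gives (Ax)^T y = x^T (A^*) y, i.e. x^T A^T y = x^T (A^*) y. Since this holds for all x, y, we must have A^* = A^T. Therefore
A^* =
[[-1, 2, 0],
 [3, -3, 0]].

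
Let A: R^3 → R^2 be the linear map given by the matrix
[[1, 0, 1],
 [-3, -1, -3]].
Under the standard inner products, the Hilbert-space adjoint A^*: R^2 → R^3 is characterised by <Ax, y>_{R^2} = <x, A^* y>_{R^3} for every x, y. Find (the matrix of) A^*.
A^* = A^T =
[[1, -3],
 [0, -1],
 [1, -3]]

For real matrices with standard dot products, the defining identity <Ax, y> = <x, A^* y> gives (Ax)^T y = x^T (A^*) y, i.e. x^T A^T y = x^T (A^*) y. Since this holds for all x, y, we must have A^* = A^T. Therefore
A^* =
[[1, -3],
 [0, -1],
 [1, -3]].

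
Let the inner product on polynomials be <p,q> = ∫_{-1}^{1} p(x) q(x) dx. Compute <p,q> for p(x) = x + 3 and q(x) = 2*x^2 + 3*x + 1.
<p,q> = 12

Expand the product: p(x)·q(x) = 2*x^3 + 9*x^2 + 10*x + 3.
∫_{-1}^{1} of each monomial x^k gives [2/(k+1) if k even, 0 if k odd]. Integrating term-by-term (or equivalently evaluating the antiderivative F(x) = x^4/2 + 3*x^3 + 5*x^2 + 3*x at the endpoints):
  F(1) − F(−1) = 23/2 − (-1/2) = 12.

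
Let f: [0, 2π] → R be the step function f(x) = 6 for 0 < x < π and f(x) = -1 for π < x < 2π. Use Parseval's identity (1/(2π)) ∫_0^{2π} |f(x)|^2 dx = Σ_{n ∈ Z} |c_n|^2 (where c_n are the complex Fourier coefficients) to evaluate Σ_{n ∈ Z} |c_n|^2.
Σ |c_n|^2 = 37/2

Parseval equates the L^2 energy of f (normalised by 1/(2π)) with the ℓ^2 sum of its Fourier coefficients: (1/(2π)) ∫_0^{2π} |f|^2 = Σ |c_n|^2.
Compute the left side: (1/(2π)) [∫_0^π 6^2 dx + ∫_π^{2π} (-1)^2 dx] = (1/(2π)) · (36π + 1π) = (36 + 1)/2 = 37/2.
So Σ_{n ∈ Z} |c_n|^2 = 37/2.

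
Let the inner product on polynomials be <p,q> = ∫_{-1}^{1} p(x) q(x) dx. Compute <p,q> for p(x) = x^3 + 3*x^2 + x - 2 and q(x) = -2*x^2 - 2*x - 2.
<p,q> = 32/15

Expand the product: p(x)·q(x) = -2*x^5 - 8*x^4 - 10*x^3 - 4*x^2 + 2*x + 4.
∫_{-1}^{1} of each monomial x^k gives [2/(k+1) if k even, 0 if k odd]. Integrating term-by-term (or equivalently evaluating the antiderivative F(x) = -x^6/3 - 8*x^5/5 - 5*x^4/2 - 4*x^3/3 + x^2 + 4*x at the endpoints):
  F(1) − F(−1) = -23/30 − (-29/10) = 32/15.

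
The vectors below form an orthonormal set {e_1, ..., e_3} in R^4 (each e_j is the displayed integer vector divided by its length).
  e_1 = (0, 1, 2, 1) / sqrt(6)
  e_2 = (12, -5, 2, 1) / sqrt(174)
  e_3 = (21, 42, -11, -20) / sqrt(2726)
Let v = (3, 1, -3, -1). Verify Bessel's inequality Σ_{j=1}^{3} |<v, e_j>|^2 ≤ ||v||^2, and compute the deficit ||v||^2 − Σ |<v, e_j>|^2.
Σ |<v, e_j>|^2 = 868/47; ||v||^2 = 20; deficit = 72/47

Write each e_j = u_j / sqrt(<u_j, u_j>) where u_j is the displayed integer vector. Then <v, e_j> = <v, u_j> / sqrt(<u_j, u_j>), so |<v, e_j>|^2 = <v, u_j>^2 / <u_j, u_j>.
Coefficients: <v, e_1> = -6/sqrt(6), <v, e_2> = 24/sqrt(174), <v, e_3> = 158/sqrt(2726).
Square and sum: Σ |<v, e_j>|^2 = 868/47.
Compute ||v||^2 = v·v = 20.
Deficit = 20 − 868/47 = 72/47 ≥ 0, confirming Bessel's inequality. (The deficit equals ||v − Σ <v,e_j> e_j||^2, the squared distance from v to span{e_j}.)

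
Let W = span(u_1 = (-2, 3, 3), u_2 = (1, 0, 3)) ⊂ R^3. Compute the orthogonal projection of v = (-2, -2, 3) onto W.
proj_W(v) = (7/19, 7/19, 42/19)

Set up U = [u_1 | ... | u_2] ∈ R^(3×2). The projector onto W = col(U) is P = U (U^T U)^(-1) U^T.
Compute U^T U =
  [22, 7]
  [7, 10],
and U^T v = (7, 7).
Solve U^T U · c = U^T v for the coefficients: c = (7/57, 35/57). The projection is proj_W(v) = U c.
Check: (v - proj_W(v)) · u_1 = 0  (should be 0).
Check: (v - proj_W(v)) · u_2 = 0  (should be 0).
Result: proj_W(v) = (7/19, 7/19, 42/19).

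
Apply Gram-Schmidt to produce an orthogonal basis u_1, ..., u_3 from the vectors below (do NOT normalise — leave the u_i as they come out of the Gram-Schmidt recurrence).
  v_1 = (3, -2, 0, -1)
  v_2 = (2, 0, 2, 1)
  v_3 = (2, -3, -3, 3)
Orthogonal basis:
  u_1 = (3, -2, 0, -1)
  u_2 = (13/14, 5/7, 2, 19/14)
  u_3 = (36/101, -151/101, -241/101, 410/101)

Apply the Gram-Schmidt recurrence
  u_1 = v_1
  u_i = v_i − Σ_{j<i} ((v_i · u_j) / (u_j · u_j)) · u_j.

Step by step this gives:
  u_1 = (3, -2, 0, -1)
  u_2 = (13/14, 5/7, 2, 19/14)
  u_3 = (36/101, -151/101, -241/101, 410/101)

Orthogonality check:
  u_2 · u_1 = 0 (should be 0)
  u_3 · u_1 = 0 (should be 0)
  u_3 · u_2 = 0 (should be 0)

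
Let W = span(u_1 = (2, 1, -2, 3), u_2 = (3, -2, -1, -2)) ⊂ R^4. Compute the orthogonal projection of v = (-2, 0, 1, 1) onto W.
proj_W(v) = (-11/6, 5/6, 5/6, 1/2)

Set up U = [u_1 | ... | u_2] ∈ R^(4×2). The projector onto W = col(U) is P = U (U^T U)^(-1) U^T.
Compute U^T U =
  [18, 0]
  [0, 18],
and U^T v = (-3, -9).
Solve U^T U · c = U^T v for the coefficients: c = (-1/6, -1/2). The projection is proj_W(v) = U c.
Check: (v - proj_W(v)) · u_1 = 0  (should be 0).
Check: (v - proj_W(v)) · u_2 = 0  (should be 0).
Result: proj_W(v) = (-11/6, 5/6, 5/6, 1/2).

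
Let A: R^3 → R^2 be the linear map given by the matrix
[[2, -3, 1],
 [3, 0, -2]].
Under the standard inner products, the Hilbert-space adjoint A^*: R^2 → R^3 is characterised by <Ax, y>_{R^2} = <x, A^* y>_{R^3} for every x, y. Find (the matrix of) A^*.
A^* = A^T =
[[2, 3],
 [-3, 0],
 [1, -2]]

For real matrices with standard dot products, the defining identity <Ax, y> = <x, A^* y> gives (Ax)^T y = x^T (A^*) y, i.e. x^T A^T y = x^T (A^*) y. Since this holds for all x, y, we must have A^* = A^T. Therefore
A^* =
[[2, 3],
 [-3, 0],
 [1, -2]].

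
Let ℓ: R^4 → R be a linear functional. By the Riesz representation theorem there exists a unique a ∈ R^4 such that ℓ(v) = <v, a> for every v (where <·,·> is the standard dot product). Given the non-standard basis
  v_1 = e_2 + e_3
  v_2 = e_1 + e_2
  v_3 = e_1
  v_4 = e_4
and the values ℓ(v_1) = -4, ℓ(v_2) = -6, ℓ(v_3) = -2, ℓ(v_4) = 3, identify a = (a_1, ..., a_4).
a = (-2, -4, 0, 3)

Write a = (a_1, ..., a_4) in the standard basis. For each basis vector v_i, ℓ(v_i) = <v_i, a> is a linear equation in the a_j's. Collect the n equations into a matrix system V a = ℓ, where row i of V is v_i (expressed in the standard basis). Since V is invertible (lower-triangular with 1s on the diagonal, up to permutation), solve by back-substitution:
  V =
[[0, 1, 1, 0],
 [1, 1, 0, 0],
 [1, 0, 0, 0],
 [0, 0, 0, 1]]
  V a = (-4, -6, -2, 3)
Solving gives a = (-2, -4, 0, 3).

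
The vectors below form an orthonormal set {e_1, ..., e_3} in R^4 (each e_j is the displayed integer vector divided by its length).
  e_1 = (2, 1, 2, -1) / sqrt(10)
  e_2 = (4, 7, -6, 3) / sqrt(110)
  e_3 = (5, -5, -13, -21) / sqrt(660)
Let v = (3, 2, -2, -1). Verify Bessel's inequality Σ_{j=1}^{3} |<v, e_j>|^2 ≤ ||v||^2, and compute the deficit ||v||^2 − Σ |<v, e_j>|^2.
Σ |<v, e_j>|^2 = 266/15; ||v||^2 = 18; deficit = 4/15

Write each e_j = u_j / sqrt(<u_j, u_j>) where u_j is the displayed integer vector. Then <v, e_j> = <v, u_j> / sqrt(<u_j, u_j>), so |<v, e_j>|^2 = <v, u_j>^2 / <u_j, u_j>.
Coefficients: <v, e_1> = 5/sqrt(10), <v, e_2> = 35/sqrt(110), <v, e_3> = 52/sqrt(660).
Square and sum: Σ |<v, e_j>|^2 = 266/15.
Compute ||v||^2 = v·v = 18.
Deficit = 18 − 266/15 = 4/15 ≥ 0, confirming Bessel's inequality. (The deficit equals ||v − Σ <v,e_j> e_j||^2, the squared distance from v to span{e_j}.)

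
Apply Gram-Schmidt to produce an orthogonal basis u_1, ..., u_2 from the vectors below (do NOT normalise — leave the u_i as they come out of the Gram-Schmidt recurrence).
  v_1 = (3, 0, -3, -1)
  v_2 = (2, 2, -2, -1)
Orthogonal basis:
  u_1 = (3, 0, -3, -1)
  u_2 = (-1/19, 2, 1/19, -6/19)

Apply the Gram-Schmidt recurrence
  u_1 = v_1
  u_i = v_i − Σ_{j<i} ((v_i · u_j) / (u_j · u_j)) · u_j.

Step by step this gives:
  u_1 = (3, 0, -3, -1)
  u_2 = (-1/19, 2, 1/19, -6/19)

Orthogonality check:
  u_2 · u_1 = 0 (should be 0)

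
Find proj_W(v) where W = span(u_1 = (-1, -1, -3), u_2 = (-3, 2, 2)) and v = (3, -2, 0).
proj_W(v) = (263/81, -107/81, -25/81)

Set up U = [u_1 | ... | u_2] ∈ R^(3×2). The projector onto W = col(U) is P = U (U^T U)^(-1) U^T.
Compute U^T U =
  [11, -5]
  [-5, 17],
and U^T v = (-1, -13).
Solve U^T U · c = U^T v for the coefficients: c = (-41/81, -74/81). The projection is proj_W(v) = U c.
Check: (v - proj_W(v)) · u_1 = 0  (should be 0).
Check: (v - proj_W(v)) · u_2 = 0  (should be 0).
Result: proj_W(v) = (263/81, -107/81, -25/81).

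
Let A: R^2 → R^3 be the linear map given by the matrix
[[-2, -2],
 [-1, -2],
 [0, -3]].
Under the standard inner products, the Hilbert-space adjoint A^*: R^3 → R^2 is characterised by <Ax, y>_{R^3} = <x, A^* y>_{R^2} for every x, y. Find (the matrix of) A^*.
A^* = A^T =
[[-2, -1, 0],
 [-2, -2, -3]]

For real matrices with standard dot products, the defining identity <Ax, y> = <x, A^* y> gives (Ax)^T y = x^T (A^*) y, i.e. x^T A^T y = x^T (A^*) y. Since this holds for all x, y, we must have A^* = A^T. Therefore
A^* =
[[-2, -1, 0],
 [-2, -2, -3]].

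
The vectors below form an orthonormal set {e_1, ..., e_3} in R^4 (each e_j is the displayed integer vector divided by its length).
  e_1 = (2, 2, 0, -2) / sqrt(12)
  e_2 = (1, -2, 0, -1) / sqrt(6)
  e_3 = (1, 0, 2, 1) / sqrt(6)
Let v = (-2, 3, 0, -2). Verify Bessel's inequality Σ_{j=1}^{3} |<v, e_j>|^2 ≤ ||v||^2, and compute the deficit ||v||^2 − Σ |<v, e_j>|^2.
Σ |<v, e_j>|^2 = 35/3; ||v||^2 = 17; deficit = 16/3

Write each e_j = u_j / sqrt(<u_j, u_j>) where u_j is the displayed integer vector. Then <v, e_j> = <v, u_j> / sqrt(<u_j, u_j>), so |<v, e_j>|^2 = <v, u_j>^2 / <u_j, u_j>.
Coefficients: <v, e_1> = 6/sqrt(12), <v, e_2> = -6/sqrt(6), <v, e_3> = -4/sqrt(6).
Square and sum: Σ |<v, e_j>|^2 = 35/3.
Compute ||v||^2 = v·v = 17.
Deficit = 17 − 35/3 = 16/3 ≥ 0, confirming Bessel's inequality. (The deficit equals ||v − Σ <v,e_j> e_j||^2, the squared distance from v to span{e_j}.)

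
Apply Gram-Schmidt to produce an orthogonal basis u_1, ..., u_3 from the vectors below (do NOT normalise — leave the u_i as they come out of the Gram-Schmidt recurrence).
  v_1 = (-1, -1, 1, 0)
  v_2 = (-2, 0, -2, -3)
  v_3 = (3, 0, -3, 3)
Orthogonal basis:
  u_1 = (-1, -1, 1, 0)
  u_2 = (-2, 0, -2, -3)
  u_3 = (-1/17, -2, -35/17, 24/17)

Apply the Gram-Schmidt recurrence
  u_1 = v_1
  u_i = v_i − Σ_{j<i} ((v_i · u_j) / (u_j · u_j)) · u_j.

Step by step this gives:
  u_1 = (-1, -1, 1, 0)
  u_2 = (-2, 0, -2, -3)
  u_3 = (-1/17, -2, -35/17, 24/17)

Orthogonality check:
  u_2 · u_1 = 0 (should be 0)
  u_3 · u_1 = 0 (should be 0)
  u_3 · u_2 = 0 (should be 0)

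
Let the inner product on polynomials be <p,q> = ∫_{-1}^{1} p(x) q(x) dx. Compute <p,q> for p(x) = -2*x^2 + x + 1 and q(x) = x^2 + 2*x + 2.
<p,q> = 38/15

Expand the product: p(x)·q(x) = -2*x^4 - 3*x^3 - x^2 + 4*x + 2.
∫_{-1}^{1} of each monomial x^k gives [2/(k+1) if k even, 0 if k odd]. Integrating term-by-term (or equivalently evaluating the antiderivative F(x) = -2*x^5/5 - 3*x^4/4 - x^3/3 + 2*x^2 + 2*x at the endpoints):
  F(1) − F(−1) = 151/60 − (-1/60) = 38/15.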